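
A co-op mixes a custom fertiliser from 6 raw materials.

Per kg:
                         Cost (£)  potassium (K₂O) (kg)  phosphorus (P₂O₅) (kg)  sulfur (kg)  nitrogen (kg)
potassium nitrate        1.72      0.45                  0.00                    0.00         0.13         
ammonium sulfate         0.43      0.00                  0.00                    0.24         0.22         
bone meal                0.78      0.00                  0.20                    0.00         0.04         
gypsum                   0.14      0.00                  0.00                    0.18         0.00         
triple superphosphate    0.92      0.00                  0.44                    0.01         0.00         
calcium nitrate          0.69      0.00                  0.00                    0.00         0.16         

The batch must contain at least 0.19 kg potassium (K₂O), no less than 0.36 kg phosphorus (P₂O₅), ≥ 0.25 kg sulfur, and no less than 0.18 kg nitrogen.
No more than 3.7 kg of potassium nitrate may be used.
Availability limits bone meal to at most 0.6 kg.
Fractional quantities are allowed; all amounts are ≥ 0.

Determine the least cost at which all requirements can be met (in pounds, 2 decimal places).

£1.81

Set it up as a linear program. Let x1 = kg of potassium nitrate, x2 = kg of ammonium sulfate, x3 = kg of bone meal, x4 = kg of gypsum, x5 = kg of triple superphosphate, x6 = kg of calcium nitrate.
Minimise 1.72x1 + 0.43x2 + 0.78x3 + 0.14x4 + 0.92x5 + 0.69x6 with:
  0.45x1 ≥ 0.19   (potassium (K₂O))
  0.2x3 + 0.44x5 ≥ 0.36   (phosphorus (P₂O₅))
  0.24x2 + 0.18x4 + 0.01x5 ≥ 0.25   (sulfur)
  0.13x1 + 0.22x2 + 0.04x3 + 0.16x6 ≥ 0.18   (nitrogen)
  x1 ≤ 3.7
  x3 ≤ 0.6
  x1, x2, x3, x4, x5, x6 ≥ 0.
The cheapest feasible vertex uses only potassium nitrate, ammonium sulfate, gypsum, triple superphosphate; bone meal, calcium nitrate are not used. Binding constraints: potassium (K₂O), phosphorus (P₂O₅), sulfur, nitrogen.
Optimal quantities: potassium nitrate = 0.4222 kg, ammonium sulfate = 0.5687 kg, gypsum = 0.5852 kg, triple superphosphate = 0.8182 kg.
Objective = 1.72·0.4222 + 0.43·0.5687 + 0.14·0.5852 + 0.92·0.8182 = 1.8054.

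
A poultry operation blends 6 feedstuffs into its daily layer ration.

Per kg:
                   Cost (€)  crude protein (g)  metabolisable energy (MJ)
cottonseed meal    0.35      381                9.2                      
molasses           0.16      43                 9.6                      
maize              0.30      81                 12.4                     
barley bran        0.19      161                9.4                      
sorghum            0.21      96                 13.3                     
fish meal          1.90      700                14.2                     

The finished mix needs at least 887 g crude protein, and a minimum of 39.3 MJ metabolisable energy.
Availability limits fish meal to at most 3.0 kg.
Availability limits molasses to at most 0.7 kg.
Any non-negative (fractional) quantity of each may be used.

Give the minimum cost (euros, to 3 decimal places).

€0.951

Let x1 = kg of cottonseed meal, x2 = kg of molasses, x3 = kg of maize, x4 = kg of barley bran, x5 = kg of sorghum, x6 = kg of fish meal.
min 0.35x1 + 0.16x2 + 0.3x3 + 0.19x4 + 0.21x5 + 1.9x6 subject to:
  381x1 + 43x2 + 81x3 + 161x4 + 96x5 + 700x6 ≥ 887   (crude protein)
  9.2x1 + 9.6x2 + 12.4x3 + 9.4x4 + 13.3x5 + 14.2x6 ≥ 39.3   (metabolisable energy)
  x6 ≤ 3
  x2 ≤ 0.7
  x1, x2, x3, x4, x5, x6 ≥ 0.
The optimal basis is {cottonseed meal, barley bran}; molasses, maize, sorghum, fish meal drop out. Binding constraints: crude protein and metabolisable energy.
Optimal quantities: cottonseed meal = 0.9573 kg, barley bran = 3.244 kg.
Cost = 0.35·0.9573 + 0.19·3.244 = 0.95142.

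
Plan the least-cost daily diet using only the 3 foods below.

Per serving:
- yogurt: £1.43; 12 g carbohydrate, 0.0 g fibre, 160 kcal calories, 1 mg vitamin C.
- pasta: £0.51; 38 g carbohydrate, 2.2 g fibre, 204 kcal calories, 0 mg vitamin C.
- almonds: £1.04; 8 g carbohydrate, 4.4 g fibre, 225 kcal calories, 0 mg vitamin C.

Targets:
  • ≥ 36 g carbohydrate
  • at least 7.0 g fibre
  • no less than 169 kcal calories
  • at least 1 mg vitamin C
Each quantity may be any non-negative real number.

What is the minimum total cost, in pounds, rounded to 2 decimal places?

£3.05

Set it up as a linear program. Let x1 = servings of yogurt, x2 = servings of pasta, x3 = servings of almonds.
Minimise 1.43x1 + 0.51x2 + 1.04x3 with:
  12x1 + 38x2 + 8x3 ≥ 36   (carbohydrate)
  2.2x2 + 4.4x3 ≥ 7   (fibre)
  160x1 + 204x2 + 225x3 ≥ 169   (calories)
  1x1 ≥ 1   (vitamin C)
  x1, x2, x3 ≥ 0.
The cheapest feasible vertex uses only yogurt, pasta; almonds is not used. There the fibre and vitamin C constraints are tight.
Solving gives x1 = 1, x2 = 3.182.
Total cost: 1.43·1 + 0.51·3.182 = 3.0528.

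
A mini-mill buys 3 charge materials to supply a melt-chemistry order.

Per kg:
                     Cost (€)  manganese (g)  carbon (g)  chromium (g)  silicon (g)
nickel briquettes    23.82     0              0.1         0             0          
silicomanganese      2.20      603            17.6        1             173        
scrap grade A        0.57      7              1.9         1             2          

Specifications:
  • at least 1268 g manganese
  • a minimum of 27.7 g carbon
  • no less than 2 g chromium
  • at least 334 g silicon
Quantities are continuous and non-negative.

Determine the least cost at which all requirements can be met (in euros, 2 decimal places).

€4.63

Let x1 = kg of nickel briquettes, x2 = kg of silicomanganese, x3 = kg of scrap grade A.
Minimise 23.82x1 + 2.2x2 + 0.57x3 with:
  603x2 + 7x3 ≥ 1268   (manganese)
  0.1x1 + 17.6x2 + 1.9x3 ≥ 27.7   (carbon)
  1x2 + 1x3 ≥ 2   (chromium)
  173x2 + 2x3 ≥ 334   (silicon)
  x1, x2, x3 ≥ 0.
The cheapest feasible vertex uses only silicomanganese; nickel briquettes, scrap grade A are not used. There the manganese constraint is tight.
Solving gives x2 = 2.103.
Cost = 2.2·2.103 = 4.6266.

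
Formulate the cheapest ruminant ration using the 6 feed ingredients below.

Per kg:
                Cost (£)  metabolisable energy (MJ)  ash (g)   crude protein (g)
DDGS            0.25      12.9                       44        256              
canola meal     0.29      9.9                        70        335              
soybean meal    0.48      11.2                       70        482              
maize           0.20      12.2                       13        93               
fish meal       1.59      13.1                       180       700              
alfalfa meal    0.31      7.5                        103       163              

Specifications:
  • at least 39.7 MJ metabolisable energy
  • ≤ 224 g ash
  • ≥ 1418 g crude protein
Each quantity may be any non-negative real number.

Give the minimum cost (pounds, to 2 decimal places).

£1.38

Let x1 = kg of DDGS, x2 = kg of canola meal, x3 = kg of soybean meal, x4 = kg of maize, x5 = kg of fish meal, x6 = kg of alfalfa meal.
min 0.25x1 + 0.29x2 + 0.48x3 + 0.2x4 + 1.59x5 + 0.31x6 subject to:
  12.9x1 + 9.9x2 + 11.2x3 + 12.2x4 + 13.1x5 + 7.5x6 ≥ 39.7   (metabolisable energy)
  44x1 + 70x2 + 70x3 + 13x4 + 180x5 + 103x6 ≤ 224   (ash)
  256x1 + 335x2 + 482x3 + 93x4 + 700x5 + 163x6 ≥ 1418   (crude protein)
  x1, x2, x3, x4, x5, x6 ≥ 0.
At the optimum only DDGS, canola meal, soybean meal are positive (maize, fish meal, alfalfa meal = 0). Binding constraints: metabolisable energy, ash, crude protein.
Optimal quantities: DDGS = 0.7904 kg, canola meal = 0.5937 kg, soybean meal = 2.109 kg.
Cost = 0.25·0.7904 + 0.29·0.5937 + 0.48·2.109 = 1.3821.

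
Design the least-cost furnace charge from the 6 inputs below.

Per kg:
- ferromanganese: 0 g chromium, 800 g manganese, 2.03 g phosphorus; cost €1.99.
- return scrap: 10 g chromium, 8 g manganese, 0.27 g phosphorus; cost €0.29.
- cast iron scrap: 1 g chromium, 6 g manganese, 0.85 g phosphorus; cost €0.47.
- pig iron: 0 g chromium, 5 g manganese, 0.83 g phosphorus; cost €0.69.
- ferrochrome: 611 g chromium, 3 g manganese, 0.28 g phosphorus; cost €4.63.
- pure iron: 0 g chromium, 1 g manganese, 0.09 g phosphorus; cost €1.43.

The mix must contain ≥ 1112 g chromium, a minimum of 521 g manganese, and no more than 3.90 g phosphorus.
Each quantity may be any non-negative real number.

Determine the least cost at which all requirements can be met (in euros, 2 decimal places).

Let x1 = kg of ferromanganese, x2 = kg of return scrap, x3 = kg of cast iron scrap, x4 = kg of pig iron, x5 = kg of ferrochrome, x6 = kg of pure iron.
Minimize 1.99x1 + 0.29x2 + 0.47x3 + 0.69x4 + 4.63x5 + 1.43x6 with:
  10x2 + 1x3 + 611x5 ≥ 1112   (chromium)
  800x1 + 8x2 + 6x3 + 5x4 + 3x5 + 1x6 ≥ 521   (manganese)
  2.03x1 + 0.27x2 + 0.85x3 + 0.83x4 + 0.28x5 + 0.09x6 ≤ 3.9   (phosphorus)
  x1, x2, x3, x4, x5, x6 ≥ 0.
The cheapest feasible vertex uses only ferromanganese, ferrochrome; return scrap, cast iron scrap, pig iron, pure iron are not used. Binding constraints: chromium and manganese.
That vertex is x1 = 0.6444, x5 = 1.82.
Total cost: 1.99·0.6444 + 4.63·1.82 = 9.7090.

€9.71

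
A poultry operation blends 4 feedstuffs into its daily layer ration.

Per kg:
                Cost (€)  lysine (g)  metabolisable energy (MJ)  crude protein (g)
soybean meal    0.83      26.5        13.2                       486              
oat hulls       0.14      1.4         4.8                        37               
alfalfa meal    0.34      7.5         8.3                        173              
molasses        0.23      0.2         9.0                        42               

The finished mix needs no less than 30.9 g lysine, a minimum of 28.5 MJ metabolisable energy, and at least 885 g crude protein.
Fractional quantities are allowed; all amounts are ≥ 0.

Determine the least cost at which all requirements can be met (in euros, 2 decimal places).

This is a linear program. Let x1 = kg of soybean meal, x2 = kg of oat hulls, x3 = kg of alfalfa meal, x4 = kg of molasses.
Minimise 0.83x1 + 0.14x2 + 0.34x3 + 0.23x4 with:
  26.5x1 + 1.4x2 + 7.5x3 + 0.2x4 ≥ 30.9   (lysine)
  13.2x1 + 4.8x2 + 8.3x3 + 9x4 ≥ 28.5   (metabolisable energy)
  486x1 + 37x2 + 173x3 + 42x4 ≥ 885   (crude protein)
  x1, x2, x3, x4 ≥ 0.
At the optimum only soybean meal, alfalfa meal are positive (oat hulls, molasses = 0). There the metabolisable energy and crude protein constraints are tight.
Optimal quantities: soybean meal = 1.38 kg, alfalfa meal = 1.239 kg.
Cost = 0.83·1.38 + 0.34·1.239 = 1.5667.

€1.57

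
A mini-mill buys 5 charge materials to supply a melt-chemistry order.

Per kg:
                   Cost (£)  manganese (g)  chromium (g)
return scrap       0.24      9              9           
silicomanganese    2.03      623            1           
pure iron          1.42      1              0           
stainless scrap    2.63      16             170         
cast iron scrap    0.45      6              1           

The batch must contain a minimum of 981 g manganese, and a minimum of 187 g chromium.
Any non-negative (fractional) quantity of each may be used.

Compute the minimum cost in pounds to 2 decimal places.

£6.01

Let x1 = kg of return scrap, x2 = kg of silicomanganese, x3 = kg of pure iron, x4 = kg of stainless scrap, x5 = kg of cast iron scrap.
Minimize 0.24x1 + 2.03x2 + 1.42x3 + 2.63x4 + 0.45x5 with:
  9x1 + 623x2 + 1x3 + 16x4 + 6x5 ≥ 981   (manganese)
  9x1 + 1x2 + 170x4 + 1x5 ≥ 187   (chromium)
  x1, x2, x3, x4, x5 ≥ 0.
At the optimum only silicomanganese, stainless scrap are positive (return scrap, pure iron, cast iron scrap = 0). The manganese and chromium requirements are met with equality.
Solving gives x2 = 1.547, x4 = 1.091.
Objective = 2.03·1.547 + 2.63·1.091 = 6.0097.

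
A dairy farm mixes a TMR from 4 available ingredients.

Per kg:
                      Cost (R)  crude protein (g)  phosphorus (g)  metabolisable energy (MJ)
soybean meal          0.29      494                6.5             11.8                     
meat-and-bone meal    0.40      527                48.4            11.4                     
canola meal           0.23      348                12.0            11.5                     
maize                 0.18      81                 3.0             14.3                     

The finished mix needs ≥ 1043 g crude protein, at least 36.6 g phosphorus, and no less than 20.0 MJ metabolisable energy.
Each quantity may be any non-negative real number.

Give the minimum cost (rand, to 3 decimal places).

R0.662

This is a linear program. Let x1 = kg of soybean meal, x2 = kg of meat-and-bone meal, x3 = kg of canola meal, x4 = kg of maize.
min 0.29x1 + 0.4x2 + 0.23x3 + 0.18x4 s.t.:
  494x1 + 527x2 + 348x3 + 81x4 ≥ 1043   (crude protein)
  6.5x1 + 48.4x2 + 12x3 + 3x4 ≥ 36.6   (phosphorus)
  11.8x1 + 11.4x2 + 11.5x3 + 14.3x4 ≥ 20   (metabolisable energy)
  x1, x2, x3, x4 ≥ 0.
At the optimum only soybean meal, meat-and-bone meal are positive (canola meal, maize = 0). Binding constraints: crude protein and phosphorus.
So soybean meal = 1.523 kg, meat-and-bone meal = 0.5517 kg.
Cost = 0.29·1.523 + 0.4·0.5517 = 0.66235.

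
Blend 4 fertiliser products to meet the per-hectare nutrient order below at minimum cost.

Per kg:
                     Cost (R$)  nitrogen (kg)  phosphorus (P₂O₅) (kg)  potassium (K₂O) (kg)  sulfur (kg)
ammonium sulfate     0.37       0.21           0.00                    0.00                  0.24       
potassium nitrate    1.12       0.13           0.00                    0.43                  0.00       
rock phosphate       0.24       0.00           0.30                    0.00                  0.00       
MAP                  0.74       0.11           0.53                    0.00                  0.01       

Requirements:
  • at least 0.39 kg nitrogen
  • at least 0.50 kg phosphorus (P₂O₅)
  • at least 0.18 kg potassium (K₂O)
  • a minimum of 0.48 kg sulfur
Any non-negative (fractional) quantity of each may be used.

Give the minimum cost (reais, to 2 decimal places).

R$1.61

Let x1 = kg of ammonium sulfate, x2 = kg of potassium nitrate, x3 = kg of rock phosphate, x4 = kg of MAP.
Minimize 0.37x1 + 1.12x2 + 0.24x3 + 0.74x4 subject to:
  0.21x1 + 0.13x2 + 0.11x4 ≥ 0.39   (nitrogen)
  0.3x3 + 0.53x4 ≥ 0.5   (phosphorus (P₂O₅))
  0.43x2 ≥ 0.18   (potassium (K₂O))
  0.24x1 + 0.01x4 ≥ 0.48   (sulfur)
  x1, x2, x3, x4 ≥ 0.
The minimum-cost mix takes nothing from MAP — only ammonium sulfate, potassium nitrate, rock phosphate. Binding constraints: phosphorus (P₂O₅), potassium (K₂O), sulfur.
Solving gives x1 = 2, x2 = 0.4186, x3 = 1.667.
Objective = 0.37·2 + 1.12·0.4186 + 0.24·1.667 = 1.6089.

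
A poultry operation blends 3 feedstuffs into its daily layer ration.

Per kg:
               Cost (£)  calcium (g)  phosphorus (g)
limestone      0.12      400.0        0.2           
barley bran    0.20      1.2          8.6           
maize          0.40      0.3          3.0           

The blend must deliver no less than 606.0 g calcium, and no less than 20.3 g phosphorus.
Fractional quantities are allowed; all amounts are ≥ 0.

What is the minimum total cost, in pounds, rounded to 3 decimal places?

Treat it as an LP. Let x1 = kg of limestone, x2 = kg of barley bran, x3 = kg of maize.
Minimize 0.12x1 + 0.2x2 + 0.4x3 with:
  400x1 + 1.2x2 + 0.3x3 ≥ 606   (calcium)
  0.2x1 + 8.6x2 + 3x3 ≥ 20.3   (phosphorus)
  x1, x2, x3 ≥ 0.
The minimum-cost mix takes nothing from maize — only limestone, barley bran. There the calcium and phosphorus constraints are tight.
So limestone = 1.508 kg, barley bran = 2.325 kg.
Hence cost = 0.12·1.508 + 0.2·2.325 = £0.64596.

£0.646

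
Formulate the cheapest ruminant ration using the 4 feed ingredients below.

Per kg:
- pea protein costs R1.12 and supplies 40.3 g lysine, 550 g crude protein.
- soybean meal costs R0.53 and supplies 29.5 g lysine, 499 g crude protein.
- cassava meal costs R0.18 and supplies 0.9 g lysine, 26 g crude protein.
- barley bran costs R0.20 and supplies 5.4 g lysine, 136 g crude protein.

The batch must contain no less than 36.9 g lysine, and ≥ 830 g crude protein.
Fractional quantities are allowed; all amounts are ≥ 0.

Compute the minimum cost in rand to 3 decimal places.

R0.882

Treat it as an LP. Let x1 = kg of pea protein, x2 = kg of soybean meal, x3 = kg of cassava meal, x4 = kg of barley bran.
min 1.12x1 + 0.53x2 + 0.18x3 + 0.2x4 with:
  40.3x1 + 29.5x2 + 0.9x3 + 5.4x4 ≥ 36.9   (lysine)
  550x1 + 499x2 + 26x3 + 136x4 ≥ 830   (crude protein)
  x1, x2, x3, x4 ≥ 0.
The cheapest feasible vertex uses only soybean meal; pea protein, cassava meal, barley bran are not used. The crude protein requirement is met with equality.
That vertex is x2 = 1.6633.
Cost = 0.53·1.6633 = 0.88155.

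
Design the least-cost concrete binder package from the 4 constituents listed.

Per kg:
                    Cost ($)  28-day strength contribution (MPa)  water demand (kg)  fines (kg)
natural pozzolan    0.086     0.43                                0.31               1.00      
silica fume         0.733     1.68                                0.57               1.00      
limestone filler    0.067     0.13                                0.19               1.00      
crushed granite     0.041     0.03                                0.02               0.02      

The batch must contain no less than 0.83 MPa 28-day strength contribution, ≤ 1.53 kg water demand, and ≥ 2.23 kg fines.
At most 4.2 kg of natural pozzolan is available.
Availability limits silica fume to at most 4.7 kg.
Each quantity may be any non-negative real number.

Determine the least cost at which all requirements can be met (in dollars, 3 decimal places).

Let x1 = kg of natural pozzolan, x2 = kg of silica fume, x3 = kg of limestone filler, x4 = kg of crushed granite.
Minimise 0.086x1 + 0.733x2 + 0.067x3 + 0.041x4 subject to:
  0.43x1 + 1.68x2 + 0.13x3 + 0.03x4 ≥ 0.83   (28-day strength contribution)
  0.31x1 + 0.57x2 + 0.19x3 + 0.02x4 ≤ 1.53   (water demand)
  1x1 + 1x2 + 1x3 + 0.02x4 ≥ 2.23   (fines)
  x1 ≤ 4.2
  x2 ≤ 4.7
  x1, x2, x3, x4 ≥ 0.
The minimum-cost mix takes nothing from silica fume, crushed granite — only natural pozzolan, limestone filler. There the 28-day strength contribution and fines constraints are tight.
Solving gives x1 = 1.8, x3 = 0.4297.
Hence cost = 0.086·1.8 + 0.067·0.4297 = $0.18359.

$0.184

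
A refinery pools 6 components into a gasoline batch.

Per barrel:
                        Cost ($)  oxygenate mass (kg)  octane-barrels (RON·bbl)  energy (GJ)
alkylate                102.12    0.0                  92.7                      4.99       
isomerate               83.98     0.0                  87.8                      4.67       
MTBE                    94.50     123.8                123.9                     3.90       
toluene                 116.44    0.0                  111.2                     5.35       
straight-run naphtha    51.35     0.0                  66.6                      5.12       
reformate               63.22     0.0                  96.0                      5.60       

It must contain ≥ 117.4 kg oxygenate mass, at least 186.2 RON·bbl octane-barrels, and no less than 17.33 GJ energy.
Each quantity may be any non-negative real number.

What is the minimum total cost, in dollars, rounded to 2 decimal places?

$226.33

Let x1 = barrels of alkylate, x2 = barrels of isomerate, x3 = barrels of MTBE, x4 = barrels of toluene, x5 = barrels of straight-run naphtha, x6 = barrels of reformate.
Minimize 102.12x1 + 83.98x2 + 94.5x3 + 116.44x4 + 51.35x5 + 63.22x6 s.t.:
  123.8x3 ≥ 117.4   (oxygenate mass)
  92.7x1 + 87.8x2 + 123.9x3 + 111.2x4 + 66.6x5 + 96x6 ≥ 186.2   (octane-barrels)
  4.99x1 + 4.67x2 + 3.9x3 + 5.35x4 + 5.12x5 + 5.6x6 ≥ 17.33   (energy)
  x1, x2, x3, x4, x5, x6 ≥ 0.
The minimum-cost mix takes nothing from alkylate, isomerate, toluene, reformate — only MTBE, straight-run naphtha. The oxygenate mass and energy requirements are met with equality.
Optimal quantities: MTBE = 0.9483 barrels, straight-run naphtha = 2.6624 barrels.
Cost = 94.5·0.9483 + 51.35·2.6624 = 226.3286.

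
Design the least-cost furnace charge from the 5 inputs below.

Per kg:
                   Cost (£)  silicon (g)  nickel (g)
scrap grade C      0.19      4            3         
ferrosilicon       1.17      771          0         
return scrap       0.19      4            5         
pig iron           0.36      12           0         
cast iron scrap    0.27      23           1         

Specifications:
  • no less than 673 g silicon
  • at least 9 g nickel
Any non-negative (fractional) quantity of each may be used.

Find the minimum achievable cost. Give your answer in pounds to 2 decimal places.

Treat it as an LP. Let x1 = kg of scrap grade C, x2 = kg of ferrosilicon, x3 = kg of return scrap, x4 = kg of pig iron, x5 = kg of cast iron scrap.
Minimise 0.19x1 + 1.17x2 + 0.19x3 + 0.36x4 + 0.27x5 subject to:
  4x1 + 771x2 + 4x3 + 12x4 + 23x5 ≥ 673   (silicon)
  3x1 + 5x3 + 1x5 ≥ 9   (nickel)
  x1, x2, x3, x4, x5 ≥ 0.
At the optimum only ferrosilicon, return scrap are positive (scrap grade C, pig iron, cast iron scrap = 0). The silicon and nickel requirements are met with equality.
Optimal quantities: ferrosilicon = 0.8636 kg, return scrap = 1.8 kg.
Cost = 1.17·0.8636 + 0.19·1.8 = 1.3524.

£1.35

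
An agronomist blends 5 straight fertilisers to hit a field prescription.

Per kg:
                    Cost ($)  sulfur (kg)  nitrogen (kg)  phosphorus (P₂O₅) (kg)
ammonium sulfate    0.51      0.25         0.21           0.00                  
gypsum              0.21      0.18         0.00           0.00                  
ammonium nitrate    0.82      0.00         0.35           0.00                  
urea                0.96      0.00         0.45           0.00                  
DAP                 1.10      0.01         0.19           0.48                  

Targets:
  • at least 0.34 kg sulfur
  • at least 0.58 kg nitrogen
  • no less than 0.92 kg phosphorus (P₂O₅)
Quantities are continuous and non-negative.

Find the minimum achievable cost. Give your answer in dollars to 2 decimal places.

$2.71

Let x1 = kg of ammonium sulfate, x2 = kg of gypsum, x3 = kg of ammonium nitrate, x4 = kg of urea, x5 = kg of DAP.
Minimize 0.51x1 + 0.21x2 + 0.82x3 + 0.96x4 + 1.1x5 subject to:
  0.25x1 + 0.18x2 + 0.01x5 ≥ 0.34   (sulfur)
  0.21x1 + 0.35x3 + 0.45x4 + 0.19x5 ≥ 0.58   (nitrogen)
  0.48x5 ≥ 0.92   (phosphorus (P₂O₅))
  x1, x2, x3, x4, x5 ≥ 0.
At the optimum only ammonium sulfate, gypsum, DAP are positive (ammonium nitrate, urea = 0). There the sulfur, nitrogen, phosphorus (P₂O₅) constraints are tight.
Optimal quantities: ammonium sulfate = 1.028 kg, gypsum = 0.3549 kg, DAP = 1.917 kg.
Hence cost = 0.51·1.028 + 0.21·0.3549 + 1.1·1.917 = $2.7075.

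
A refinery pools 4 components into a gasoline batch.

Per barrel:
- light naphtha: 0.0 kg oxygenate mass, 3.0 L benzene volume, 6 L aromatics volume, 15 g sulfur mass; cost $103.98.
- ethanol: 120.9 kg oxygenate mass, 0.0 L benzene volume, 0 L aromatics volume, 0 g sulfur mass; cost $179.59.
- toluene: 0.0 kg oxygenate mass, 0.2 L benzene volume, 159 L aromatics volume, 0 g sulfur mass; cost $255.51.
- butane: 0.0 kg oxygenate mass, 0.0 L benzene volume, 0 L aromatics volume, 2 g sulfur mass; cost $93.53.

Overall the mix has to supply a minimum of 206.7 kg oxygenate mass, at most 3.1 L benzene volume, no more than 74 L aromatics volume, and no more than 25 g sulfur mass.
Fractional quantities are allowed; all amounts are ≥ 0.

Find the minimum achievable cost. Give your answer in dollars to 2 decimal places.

Let x1 = barrels of light naphtha, x2 = barrels of ethanol, x3 = barrels of toluene, x4 = barrels of butane.
Minimise 103.98x1 + 179.59x2 + 255.51x3 + 93.53x4 subject to:
  120.9x2 ≥ 206.7   (oxygenate mass)
  3x1 + 0.2x3 ≤ 3.1   (benzene volume)
  6x1 + 159x3 ≤ 74   (aromatics volume)
  15x1 + 2x4 ≤ 25   (sulfur mass)
  x1, x2, x3, x4 ≥ 0.
The optimal basis is {ethanol}; light naphtha, toluene, butane drop out. Binding constraint: oxygenate mass.
Optimal quantities: ethanol = 1.70968 barrels.
Total cost: 179.59·1.70968 = 307.0414.

$307.04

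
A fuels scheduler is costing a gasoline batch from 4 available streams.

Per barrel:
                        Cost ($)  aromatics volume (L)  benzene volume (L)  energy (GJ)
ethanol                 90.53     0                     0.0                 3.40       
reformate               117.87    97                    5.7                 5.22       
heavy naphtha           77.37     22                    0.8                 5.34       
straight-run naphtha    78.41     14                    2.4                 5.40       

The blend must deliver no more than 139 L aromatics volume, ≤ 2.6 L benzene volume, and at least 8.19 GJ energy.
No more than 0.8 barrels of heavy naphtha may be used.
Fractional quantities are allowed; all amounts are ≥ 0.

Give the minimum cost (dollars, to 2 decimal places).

Let x1 = barrels of ethanol, x2 = barrels of reformate, x3 = barrels of heavy naphtha, x4 = barrels of straight-run naphtha.
Minimize 90.53x1 + 117.87x2 + 77.37x3 + 78.41x4 s.t.:
  97x2 + 22x3 + 14x4 ≤ 139   (aromatics volume)
  5.7x2 + 0.8x3 + 2.4x4 ≤ 2.6   (benzene volume)
  3.4x1 + 5.22x2 + 5.34x3 + 5.4x4 ≥ 8.19   (energy)
  x3 ≤ 0.8
  x1, x2, x3, x4 ≥ 0.
The optimal basis is {heavy naphtha, straight-run naphtha}; ethanol, reformate drop out. There the energy and the heavy naphtha cap constraints are tight.
Optimal quantities: heavy naphtha = 0.8 barrels, straight-run naphtha = 0.7256 barrels.
Objective = 77.37·0.8 + 78.41·0.7256 = 118.7903.

$118.79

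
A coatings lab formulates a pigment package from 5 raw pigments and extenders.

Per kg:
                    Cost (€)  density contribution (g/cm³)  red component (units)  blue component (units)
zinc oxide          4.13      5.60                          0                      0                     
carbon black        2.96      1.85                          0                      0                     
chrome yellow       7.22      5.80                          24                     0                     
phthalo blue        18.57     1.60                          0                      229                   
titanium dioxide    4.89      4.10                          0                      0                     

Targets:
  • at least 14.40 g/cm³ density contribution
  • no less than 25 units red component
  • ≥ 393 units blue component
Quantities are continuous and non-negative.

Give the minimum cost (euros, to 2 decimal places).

Let x1 = kg of zinc oxide, x2 = kg of carbon black, x3 = kg of chrome yellow, x4 = kg of phthalo blue, x5 = kg of titanium dioxide.
Minimize 4.13x1 + 2.96x2 + 7.22x3 + 18.57x4 + 4.89x5 with:
  5.6x1 + 1.85x2 + 5.8x3 + 1.6x4 + 4.1x5 ≥ 14.4   (density contribution)
  24x3 ≥ 25   (red component)
  229x4 ≥ 393   (blue component)
  x1, x2, x3, x4, x5 ≥ 0.
The minimum-cost mix takes nothing from carbon black, titanium dioxide — only zinc oxide, chrome yellow, phthalo blue. Binding constraints: density contribution, red component, blue component.
Solving gives x1 = 1.002, x3 = 1.042, x4 = 1.716.
Hence cost = 4.13·1.002 + 7.22·1.042 + 18.57·1.716 = €43.5276.

€43.53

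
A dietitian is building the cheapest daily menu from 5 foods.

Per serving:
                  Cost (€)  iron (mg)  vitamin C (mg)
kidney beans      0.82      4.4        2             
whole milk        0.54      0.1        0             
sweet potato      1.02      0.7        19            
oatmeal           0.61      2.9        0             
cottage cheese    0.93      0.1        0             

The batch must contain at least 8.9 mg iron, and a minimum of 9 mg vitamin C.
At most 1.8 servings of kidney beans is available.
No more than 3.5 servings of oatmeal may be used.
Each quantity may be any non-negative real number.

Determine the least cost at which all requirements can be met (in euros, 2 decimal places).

€1.93

Let x1 = servings of kidney beans, x2 = servings of whole milk, x3 = servings of sweet potato, x4 = servings of oatmeal, x5 = servings of cottage cheese.
Minimize 0.82x1 + 0.54x2 + 1.02x3 + 0.61x4 + 0.93x5 s.t.:
  4.4x1 + 0.1x2 + 0.7x3 + 2.9x4 + 0.1x5 ≥ 8.9   (iron)
  2x1 + 19x3 ≥ 9   (vitamin C)
  x1 ≤ 1.8
  x4 ≤ 3.5
  x1, x2, x3, x4, x5 ≥ 0.
The minimum-cost mix takes nothing from whole milk, cottage cheese — only kidney beans, sweet potato, oatmeal. The iron, vitamin C, the kidney beans cap requirements are met with equality.
Solving gives x1 = 1.8, x3 = 0.2842, x4 = 0.2693.
Objective = 0.82·1.8 + 1.02·0.2842 + 0.61·0.2693 = 1.9302.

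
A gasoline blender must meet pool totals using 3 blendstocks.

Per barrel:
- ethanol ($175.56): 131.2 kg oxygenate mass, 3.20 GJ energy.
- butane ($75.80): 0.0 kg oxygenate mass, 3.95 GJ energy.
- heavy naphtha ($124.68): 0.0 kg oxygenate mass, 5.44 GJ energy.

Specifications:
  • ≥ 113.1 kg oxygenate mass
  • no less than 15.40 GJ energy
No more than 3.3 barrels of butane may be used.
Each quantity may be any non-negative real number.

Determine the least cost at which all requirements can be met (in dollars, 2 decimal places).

$393.93

Let x1 = barrels of ethanol, x2 = barrels of butane, x3 = barrels of heavy naphtha.
Minimise 175.56x1 + 75.8x2 + 124.68x3 subject to:
  131.2x1 ≥ 113.1   (oxygenate mass)
  3.2x1 + 3.95x2 + 5.44x3 ≥ 15.4   (energy)
  x2 ≤ 3.3
  x1, x2, x3 ≥ 0.
At the optimum only ethanol, butane are positive (heavy naphtha = 0). Binding constraints: oxygenate mass and energy.
Optimal quantities: ethanol = 0.86204 barrels, butane = 3.2004 barrels.
Total cost: 175.56·0.86204 + 75.8·3.2004 = 393.9301.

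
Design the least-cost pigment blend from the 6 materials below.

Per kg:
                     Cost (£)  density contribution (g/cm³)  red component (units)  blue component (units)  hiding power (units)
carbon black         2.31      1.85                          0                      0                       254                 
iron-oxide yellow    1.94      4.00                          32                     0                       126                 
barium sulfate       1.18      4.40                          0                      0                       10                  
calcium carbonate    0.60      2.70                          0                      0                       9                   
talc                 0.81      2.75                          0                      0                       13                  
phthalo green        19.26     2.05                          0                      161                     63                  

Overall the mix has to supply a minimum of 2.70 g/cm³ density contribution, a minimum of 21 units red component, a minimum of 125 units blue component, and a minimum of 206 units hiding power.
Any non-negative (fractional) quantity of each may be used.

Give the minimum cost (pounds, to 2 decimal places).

Let x1 = kg of carbon black, x2 = kg of iron-oxide yellow, x3 = kg of barium sulfate, x4 = kg of calcium carbonate, x5 = kg of talc, x6 = kg of phthalo green.
Minimize 2.31x1 + 1.94x2 + 1.18x3 + 0.6x4 + 0.81x5 + 19.26x6 subject to:
  1.85x1 + 4x2 + 4.4x3 + 2.7x4 + 2.75x5 + 2.05x6 ≥ 2.7   (density contribution)
  32x2 ≥ 21   (red component)
  161x6 ≥ 125   (blue component)
  254x1 + 126x2 + 10x3 + 9x4 + 13x5 + 63x6 ≥ 206   (hiding power)
  x1, x2, x3, x4, x5, x6 ≥ 0.
The minimum-cost mix takes nothing from barium sulfate, calcium carbonate, talc — only carbon black, iron-oxide yellow, phthalo green. There the red component, blue component, hiding power constraints are tight.
Solving gives x1 = 0.2929, x2 = 0.6562, x6 = 0.7764.
Total cost: 2.31·0.2929 + 1.94·0.6562 + 19.26·0.7764 = 16.9031.

£16.90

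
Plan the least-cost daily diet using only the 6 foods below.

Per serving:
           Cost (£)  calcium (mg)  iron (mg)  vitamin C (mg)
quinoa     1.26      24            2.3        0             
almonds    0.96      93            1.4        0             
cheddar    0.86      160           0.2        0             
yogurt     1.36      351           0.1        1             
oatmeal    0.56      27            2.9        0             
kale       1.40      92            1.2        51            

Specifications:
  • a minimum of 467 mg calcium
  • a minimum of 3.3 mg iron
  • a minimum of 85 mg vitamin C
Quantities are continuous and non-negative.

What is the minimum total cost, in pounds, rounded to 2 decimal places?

This is a linear program. Let x1 = servings of quinoa, x2 = servings of almonds, x3 = servings of cheddar, x4 = servings of yogurt, x5 = servings of oatmeal, x6 = servings of kale.
min 1.26x1 + 0.96x2 + 0.86x3 + 1.36x4 + 0.56x5 + 1.4x6 subject to:
  24x1 + 93x2 + 160x3 + 351x4 + 27x5 + 92x6 ≥ 467   (calcium)
  2.3x1 + 1.4x2 + 0.2x3 + 0.1x4 + 2.9x5 + 1.2x6 ≥ 3.3   (iron)
  1x4 + 51x6 ≥ 85   (vitamin C)
  x1, x2, x3, x4, x5, x6 ≥ 0.
The minimum-cost mix takes nothing from quinoa, almonds, cheddar — only yogurt, oatmeal, kale. There the calcium, iron, vitamin C constraints are tight.
That vertex is x4 = 0.86536, x5 = 0.42546, x6 = 1.6497.
Cost = 1.36·0.86536 + 0.56·0.42546 + 1.4·1.6497 = 3.7247.

£3.72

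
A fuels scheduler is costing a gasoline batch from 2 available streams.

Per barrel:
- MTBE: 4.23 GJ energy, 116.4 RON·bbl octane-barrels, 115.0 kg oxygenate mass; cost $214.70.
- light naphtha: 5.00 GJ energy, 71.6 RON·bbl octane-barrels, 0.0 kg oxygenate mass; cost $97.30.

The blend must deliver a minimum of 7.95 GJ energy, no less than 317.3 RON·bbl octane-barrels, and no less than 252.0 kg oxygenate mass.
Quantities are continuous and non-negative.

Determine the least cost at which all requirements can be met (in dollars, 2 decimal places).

Let x1 = barrels of MTBE, x2 = barrels of light naphtha.
min 214.7x1 + 97.3x2 with:
  4.23x1 + 5x2 ≥ 7.95   (energy)
  116.4x1 + 71.6x2 ≥ 317.3   (octane-barrels)
  115x1 ≥ 252   (oxygenate mass)
  x1, x2 ≥ 0.
Both inputs are positive at the optimum. The octane-barrels and oxygenate mass requirements are met with equality.
Optimal quantities: MTBE = 2.1913 barrels, light naphtha = 0.86916 barrels.
Total cost: 214.7·2.1913 + 97.3·0.86916 = 555.0414.

$555.04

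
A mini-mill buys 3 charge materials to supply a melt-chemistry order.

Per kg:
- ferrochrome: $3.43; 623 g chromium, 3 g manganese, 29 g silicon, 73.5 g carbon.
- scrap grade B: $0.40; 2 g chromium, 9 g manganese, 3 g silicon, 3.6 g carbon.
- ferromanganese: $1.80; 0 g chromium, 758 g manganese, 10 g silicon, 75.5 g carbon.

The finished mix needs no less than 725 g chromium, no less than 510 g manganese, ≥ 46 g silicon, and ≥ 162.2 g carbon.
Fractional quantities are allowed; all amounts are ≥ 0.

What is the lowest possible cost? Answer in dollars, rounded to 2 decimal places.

This is a linear program. Let x1 = kg of ferrochrome, x2 = kg of scrap grade B, x3 = kg of ferromanganese.
Minimize 3.43x1 + 0.4x2 + 1.8x3 subject to:
  623x1 + 2x2 ≥ 725   (chromium)
  3x1 + 9x2 + 758x3 ≥ 510   (manganese)
  29x1 + 3x2 + 10x3 ≥ 46   (silicon)
  73.5x1 + 3.6x2 + 75.5x3 ≥ 162.2   (carbon)
  x1, x2, x3 ≥ 0.
The cheapest feasible vertex uses only ferrochrome, ferromanganese; scrap grade B is not used. There the silicon and carbon constraints are tight.
That vertex is x1 = 1.273, x3 = 0.9095.
Total cost: 3.43·1.273 + 1.8·0.9095 = 6.0035.

$6.00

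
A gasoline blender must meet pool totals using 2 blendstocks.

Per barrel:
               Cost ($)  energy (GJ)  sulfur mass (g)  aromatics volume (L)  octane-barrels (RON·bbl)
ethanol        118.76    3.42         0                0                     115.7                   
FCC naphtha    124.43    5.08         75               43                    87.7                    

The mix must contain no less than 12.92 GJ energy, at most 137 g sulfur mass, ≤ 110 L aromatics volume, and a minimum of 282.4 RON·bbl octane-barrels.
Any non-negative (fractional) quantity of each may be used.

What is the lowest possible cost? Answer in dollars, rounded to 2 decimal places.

Treat it as an LP. Let x1 = barrels of ethanol, x2 = barrels of FCC naphtha.
min 118.76x1 + 124.43x2 s.t.:
  3.42x1 + 5.08x2 ≥ 12.92   (energy)
  75x2 ≤ 137   (sulfur mass)
  43x2 ≤ 110   (aromatics volume)
  115.7x1 + 87.7x2 ≥ 282.4   (octane-barrels)
  x1, x2 ≥ 0.
Both inputs are positive at the optimum. There the energy and sulfur mass constraints are tight.
Optimal quantities: ethanol = 1.06448 barrels, FCC naphtha = 1.82667 barrels.
Hence cost = 118.76·1.06448 + 124.43·1.82667 = $353.7102.

$353.71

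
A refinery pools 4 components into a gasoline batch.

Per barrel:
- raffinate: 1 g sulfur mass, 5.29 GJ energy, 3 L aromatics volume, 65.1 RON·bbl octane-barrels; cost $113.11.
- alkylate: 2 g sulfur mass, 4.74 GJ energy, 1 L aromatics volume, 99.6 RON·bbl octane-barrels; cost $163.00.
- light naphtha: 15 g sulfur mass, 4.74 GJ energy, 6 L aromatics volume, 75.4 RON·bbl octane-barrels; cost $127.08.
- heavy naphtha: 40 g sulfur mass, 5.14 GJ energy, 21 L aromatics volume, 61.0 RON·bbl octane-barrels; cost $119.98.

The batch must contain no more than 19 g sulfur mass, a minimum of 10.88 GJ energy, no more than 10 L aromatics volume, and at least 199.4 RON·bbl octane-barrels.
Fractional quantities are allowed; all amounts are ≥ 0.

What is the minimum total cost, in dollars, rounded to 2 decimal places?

Treat it as an LP. Let x1 = barrels of raffinate, x2 = barrels of alkylate, x3 = barrels of light naphtha, x4 = barrels of heavy naphtha.
Minimise 113.11x1 + 163x2 + 127.08x3 + 119.98x4 with:
  1x1 + 2x2 + 15x3 + 40x4 ≤ 19   (sulfur mass)
  5.29x1 + 4.74x2 + 4.74x3 + 5.14x4 ≥ 10.88   (energy)
  3x1 + 1x2 + 6x3 + 21x4 ≤ 10   (aromatics volume)
  65.1x1 + 99.6x2 + 75.4x3 + 61x4 ≥ 199.4   (octane-barrels)
  x1, x2, x3, x4 ≥ 0.
At the optimum only raffinate, alkylate are positive (light naphtha, heavy naphtha = 0). The energy and octane-barrels requirements are met with equality.
That vertex is x1 = 0.63438, x2 = 1.5874.
Hence cost = 113.11·0.63438 + 163·1.5874 = $330.5009.

$330.50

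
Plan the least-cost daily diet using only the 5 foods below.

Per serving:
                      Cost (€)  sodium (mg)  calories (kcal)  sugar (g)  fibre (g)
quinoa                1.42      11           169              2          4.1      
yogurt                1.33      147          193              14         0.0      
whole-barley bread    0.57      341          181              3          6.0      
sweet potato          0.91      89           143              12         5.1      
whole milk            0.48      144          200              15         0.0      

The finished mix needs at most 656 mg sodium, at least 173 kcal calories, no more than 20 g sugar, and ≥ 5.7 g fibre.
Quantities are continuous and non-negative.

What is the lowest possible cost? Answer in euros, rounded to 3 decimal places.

Let x1 = servings of quinoa, x2 = servings of yogurt, x3 = servings of whole-barley bread, x4 = servings of sweet potato, x5 = servings of whole milk.
Minimise 1.42x1 + 1.33x2 + 0.57x3 + 0.91x4 + 0.48x5 with:
  11x1 + 147x2 + 341x3 + 89x4 + 144x5 ≤ 656   (sodium)
  169x1 + 193x2 + 181x3 + 143x4 + 200x5 ≥ 173   (calories)
  2x1 + 14x2 + 3x3 + 12x4 + 15x5 ≤ 20   (sugar)
  4.1x1 + 6x3 + 5.1x4 ≥ 5.7   (fibre)
  x1, x2, x3, x4, x5 ≥ 0.
At the optimum only whole-barley bread, whole milk are positive (quinoa, yogurt, sweet potato = 0). There the calories and fibre constraints are tight.
Solving gives x3 = 0.95, x5 = 0.00525.
Hence cost = 0.57·0.95 + 0.48·0.00525 = €0.54402.

€0.544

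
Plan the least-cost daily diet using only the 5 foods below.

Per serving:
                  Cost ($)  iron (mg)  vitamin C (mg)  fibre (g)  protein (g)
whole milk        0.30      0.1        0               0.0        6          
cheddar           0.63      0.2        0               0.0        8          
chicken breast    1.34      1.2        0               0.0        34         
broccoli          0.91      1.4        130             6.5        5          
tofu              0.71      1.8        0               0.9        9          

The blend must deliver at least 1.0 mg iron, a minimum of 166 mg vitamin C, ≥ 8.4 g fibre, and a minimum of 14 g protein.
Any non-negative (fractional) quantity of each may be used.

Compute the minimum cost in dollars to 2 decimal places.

Set it up as a linear program. Let x1 = servings of whole milk, x2 = servings of cheddar, x3 = servings of chicken breast, x4 = servings of broccoli, x5 = servings of tofu.
min 0.3x1 + 0.63x2 + 1.34x3 + 0.91x4 + 0.71x5 s.t.:
  0.1x1 + 0.2x2 + 1.2x3 + 1.4x4 + 1.8x5 ≥ 1   (iron)
  130x4 ≥ 166   (vitamin C)
  6.5x4 + 0.9x5 ≥ 8.4   (fibre)
  6x1 + 8x2 + 34x3 + 5x4 + 9x5 ≥ 14   (protein)
  x1, x2, x3, x4, x5 ≥ 0.
The minimum-cost mix takes nothing from whole milk, cheddar, tofu — only chicken breast, broccoli. The fibre and protein requirements are met with equality.
Optimal quantities: chicken breast = 0.2217 servings, broccoli = 1.292 servings.
Objective = 1.34·0.2217 + 0.91·1.292 = 1.4728.

$1.47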